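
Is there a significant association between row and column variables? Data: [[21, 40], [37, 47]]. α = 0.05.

χ² = 1.363. df = 1, critical = 3.841. Fail to reject H₀. No evidence of dependence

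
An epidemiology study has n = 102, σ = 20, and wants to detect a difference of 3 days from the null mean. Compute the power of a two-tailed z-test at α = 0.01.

SE = σ/√n = 20/√102 = 1.98. Non-centrality λ = d/SE = 3/1.98 = 1.515. Power ≈ Φ(λ - z_{α/2}) = Φ(1.515 - 2.576) = Φ(-1.061) = 0.144.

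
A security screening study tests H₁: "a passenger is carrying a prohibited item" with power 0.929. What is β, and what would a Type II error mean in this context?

β = 1 - power = 1 - 0.929 = 0.071. A Type II error is failing to reject H₀ when H₀ is false (false negative) — here, failing to conclude that a passenger is carrying a prohibited item when in fact it is true. Consequence: letting a prohibited item through — security breach.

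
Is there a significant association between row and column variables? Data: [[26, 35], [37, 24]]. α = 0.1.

χ² = 3.971. df = 1, critical = 2.706. Reject H₀. Variables are dependent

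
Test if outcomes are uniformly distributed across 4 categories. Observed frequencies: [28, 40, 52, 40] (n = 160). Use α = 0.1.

Expected = 40 each. χ² = Σ(O-E)²/E = 7.2. df = 3, critical value = 6.251. Reject H₀.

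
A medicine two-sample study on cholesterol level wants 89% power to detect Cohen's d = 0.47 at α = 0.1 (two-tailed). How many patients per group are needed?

z_{α/2} = 1.645, z_β = Φ⁻¹(0.89) = 1.227. For small effect (d = 0.47): n per group = 2(z_{α/2} + z_β)²/d² = 2(1.645 + 1.227)²/0.47² = 74.7 → 75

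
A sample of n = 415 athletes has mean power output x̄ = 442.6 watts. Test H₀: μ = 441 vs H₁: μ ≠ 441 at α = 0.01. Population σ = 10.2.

z = (x̄ - μ₀)/(σ/√n) = (442.6 - 441)/(10.2/√415) = 3.196. Critical value: ±2.576. Since |3.196| > 2.576, Reject H₀.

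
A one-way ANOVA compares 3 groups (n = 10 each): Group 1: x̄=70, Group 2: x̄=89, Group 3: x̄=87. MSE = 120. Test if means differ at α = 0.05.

Grand mean = 82.0. SS_between = 2180.0, MS_between = 1090.0. F = 9.083, F_crit ≈ 3.354. Reject H₀.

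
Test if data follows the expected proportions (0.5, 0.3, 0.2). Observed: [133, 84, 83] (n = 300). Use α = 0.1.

Expected: [150.0, 90.0, 60.0]. χ² = 11.143. df = 2, critical = 4.605. Reject H₀.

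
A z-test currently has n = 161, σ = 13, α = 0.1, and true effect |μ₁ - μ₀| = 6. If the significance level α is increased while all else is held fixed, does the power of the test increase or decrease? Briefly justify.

Power increases: a larger α lowers the critical value, so more of the H₁ sampling distribution falls in the rejection region.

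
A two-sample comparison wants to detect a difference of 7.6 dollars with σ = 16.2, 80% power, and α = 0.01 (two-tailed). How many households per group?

n per group = 2(z_α/2 + z_β)²σ²/d² = 2×(2.576 + 0.84)²×16.2²/7.6² = 106.04 → n = 107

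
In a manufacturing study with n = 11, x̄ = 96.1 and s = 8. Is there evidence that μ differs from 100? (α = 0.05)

t = (x̄ - μ₀)/(s/√n) = (96.1 - 100)/(8/√11) = -1.617. df = 10, critical t = ±2.228. Fail to reject H₀.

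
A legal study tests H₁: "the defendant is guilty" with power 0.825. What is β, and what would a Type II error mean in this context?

β = 1 - power = 1 - 0.825 = 0.175. A Type II error is failing to reject H₀ when H₀ is false (false negative) — here, failing to conclude that the defendant is guilty when in fact it is true. Consequence: acquitting a guilty person.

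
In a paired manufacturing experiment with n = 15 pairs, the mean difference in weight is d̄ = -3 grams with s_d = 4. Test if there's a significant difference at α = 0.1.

t = d̄/(s_d/√n) = -3/(4/√15) = -2.905. df = 14, critical t = ±1.761. Reject H₀.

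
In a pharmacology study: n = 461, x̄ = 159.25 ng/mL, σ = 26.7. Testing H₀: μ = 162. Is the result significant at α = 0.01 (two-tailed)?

z = (159.25 - 162)/(26.7/√461) = -2.211. Since |z| ≤ 2.576, not significant at α = 0.01.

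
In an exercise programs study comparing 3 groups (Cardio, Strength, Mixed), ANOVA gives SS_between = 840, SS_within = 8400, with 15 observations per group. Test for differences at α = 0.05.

df_between = 2, df_within = 42. F = MS_between/MS_within = 420.0/200.0 = 2.1. F_crit ≈ 3.22. Fail to reject H₀.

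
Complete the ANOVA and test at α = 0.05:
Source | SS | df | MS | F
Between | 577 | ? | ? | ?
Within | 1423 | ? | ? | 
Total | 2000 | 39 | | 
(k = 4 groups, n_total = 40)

df_between = 3, df_within = 36. MS_between = 192.33, MS_within = 39.53. F = 4.866, F_crit ≈ 2.866. Reject H₀.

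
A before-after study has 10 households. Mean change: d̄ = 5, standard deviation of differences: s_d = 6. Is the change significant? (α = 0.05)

t = d̄/(s_d/√n) = 5/(6/√10) = 2.635. df = 9, critical t = ±2.262. Reject H₀.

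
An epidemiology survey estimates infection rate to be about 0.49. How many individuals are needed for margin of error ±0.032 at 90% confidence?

n = z²p(1-p)/E² = 1.645²×0.49×0.51/0.032² = 660.4 → n = 661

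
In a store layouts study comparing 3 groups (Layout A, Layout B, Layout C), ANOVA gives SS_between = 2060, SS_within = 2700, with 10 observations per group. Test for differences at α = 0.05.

df_between = 2, df_within = 27. F = MS_between/MS_within = 1030.0/100.0 = 10.3. F_crit ≈ 3.354. Reject H₀. At least one mean differs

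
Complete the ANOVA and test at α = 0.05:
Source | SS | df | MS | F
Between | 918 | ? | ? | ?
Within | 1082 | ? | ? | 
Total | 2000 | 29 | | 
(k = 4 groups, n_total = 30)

df_between = 3, df_within = 26. MS_between = 306.0, MS_within = 41.62. F = 7.353, F_crit ≈ 2.975. Reject H₀.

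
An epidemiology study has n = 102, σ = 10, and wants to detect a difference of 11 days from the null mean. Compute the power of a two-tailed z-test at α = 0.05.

SE = σ/√n = 10/√102 = 0.99. Non-centrality λ = d/SE = 11/0.99 = 11.109. Power ≈ Φ(λ - z_{α/2}) = Φ(11.109 - 1.96) = Φ(9.149) = 1.0.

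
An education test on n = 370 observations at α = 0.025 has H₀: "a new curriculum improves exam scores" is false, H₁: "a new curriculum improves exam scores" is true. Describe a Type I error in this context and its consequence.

Type I error: rejecting H₀ when it is true — concluding that a new curriculum improves exam scores when in fact it is not. Consequence: adopting a curriculum that gives no real benefit — disruption for nothing.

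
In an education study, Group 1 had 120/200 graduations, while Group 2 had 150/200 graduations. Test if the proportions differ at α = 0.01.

p̂₁ = 0.6, p̂₂ = 0.75, pooled p̂ = 0.675. z = -3.203. Critical: ±2.576. Reject H₀.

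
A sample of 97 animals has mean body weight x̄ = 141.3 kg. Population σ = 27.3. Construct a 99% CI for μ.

CI = x̄ ± z*(σ/√n) = 141.3 ± 2.576(27.3/√97) = 141.3 ± 7.14 = (134.16, 148.44)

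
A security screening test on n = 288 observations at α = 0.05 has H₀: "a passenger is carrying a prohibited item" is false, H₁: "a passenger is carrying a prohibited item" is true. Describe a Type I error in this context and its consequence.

Type I error: rejecting H₀ when it is true — concluding that a passenger is carrying a prohibited item when in fact it is not. Consequence: detaining an innocent passenger — delay and inconvenience.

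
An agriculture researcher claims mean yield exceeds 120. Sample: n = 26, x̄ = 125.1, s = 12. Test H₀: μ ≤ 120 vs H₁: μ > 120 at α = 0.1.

t = (125.1 - 120)/(12/√26) = 2.167, df = 25. Critical t = 1.316. Reject H₀.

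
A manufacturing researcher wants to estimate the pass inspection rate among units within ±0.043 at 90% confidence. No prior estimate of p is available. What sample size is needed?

Conservative approach: use p = 0.5 (maximizes p(1-p) = 0.25). n = z²(0.25)/E² = 1.645²×0.25/0.043² = 365.9 → n = 366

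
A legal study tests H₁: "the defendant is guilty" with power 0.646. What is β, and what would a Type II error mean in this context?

β = 1 - power = 1 - 0.646 = 0.354. A Type II error is failing to reject H₀ when H₀ is false (false negative) — here, failing to conclude that the defendant is guilty when in fact it is true. Consequence: acquitting a guilty person.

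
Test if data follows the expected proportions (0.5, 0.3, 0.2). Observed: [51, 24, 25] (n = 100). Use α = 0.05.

Expected: [50.0, 30.0, 20.0]. χ² = 2.47. df = 2, critical = 5.991. Fail to reject H₀.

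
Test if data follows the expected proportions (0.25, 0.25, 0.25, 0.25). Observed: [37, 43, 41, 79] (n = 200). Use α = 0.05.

Expected: [50.0, 50.0, 50.0, 50.0]. χ² = 22.8. df = 3, critical = 7.815. Reject H₀.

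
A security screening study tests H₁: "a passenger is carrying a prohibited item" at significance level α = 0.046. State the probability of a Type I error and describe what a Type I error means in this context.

P(Type I error) = α = 0.046. A Type I error is rejecting H₀ when H₀ is actually true (false positive) — here, concluding that a passenger is carrying a prohibited item when in fact this is not the case. Consequence: detaining an innocent passenger — delay and inconvenience.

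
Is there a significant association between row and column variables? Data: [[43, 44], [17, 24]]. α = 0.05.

χ² = 0.709. df = 1, critical = 3.841. Fail to reject H₀. No evidence of dependence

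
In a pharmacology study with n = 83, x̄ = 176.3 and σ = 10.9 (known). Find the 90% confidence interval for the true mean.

CI = x̄ ± z*(σ/√n) = 176.3 ± 1.645(10.9/√83) = 176.3 ± 1.97 = (174.33, 178.27)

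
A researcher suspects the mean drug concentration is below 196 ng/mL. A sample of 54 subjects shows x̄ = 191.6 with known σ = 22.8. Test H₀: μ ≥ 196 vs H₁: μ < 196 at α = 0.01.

z = -1.418. Critical value: -2.33. Fail to reject H₀.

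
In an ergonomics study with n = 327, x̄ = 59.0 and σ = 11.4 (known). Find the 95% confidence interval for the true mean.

CI = x̄ ± z*(σ/√n) = 59.0 ± 1.96(11.4/√327) = 59.0 ± 1.24 = (57.76, 60.24)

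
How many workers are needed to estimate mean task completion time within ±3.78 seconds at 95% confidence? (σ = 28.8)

n = (z*σ/E)² = (1.96×28.8/3.78)² = 223.004 → n = 224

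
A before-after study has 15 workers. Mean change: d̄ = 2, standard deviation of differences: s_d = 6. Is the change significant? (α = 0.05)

t = d̄/(s_d/√n) = 2/(6/√15) = 1.291. df = 14, critical t = ±2.145. Fail to reject H₀.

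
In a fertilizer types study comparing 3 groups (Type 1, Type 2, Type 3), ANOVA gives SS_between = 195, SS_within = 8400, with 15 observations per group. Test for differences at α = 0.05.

df_between = 2, df_within = 42. F = MS_between/MS_within = 97.5/200.0 = 0.487. F_crit ≈ 3.22. Fail to reject H₀.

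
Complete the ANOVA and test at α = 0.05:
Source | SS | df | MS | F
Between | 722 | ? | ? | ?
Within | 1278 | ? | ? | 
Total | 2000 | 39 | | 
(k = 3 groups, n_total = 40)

df_between = 2, df_within = 37. MS_between = 361.0, MS_within = 34.54. F = 10.451, F_crit ≈ 3.252. Reject H₀.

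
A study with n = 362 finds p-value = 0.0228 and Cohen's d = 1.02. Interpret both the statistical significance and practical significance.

Statistically significant (p = 0.0228 < 0.05). Cohen's d = 1.02 indicates a large effect size. Both statistical and practical significance should be considered.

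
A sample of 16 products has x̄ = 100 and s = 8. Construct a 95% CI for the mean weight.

CI = x̄ ± t*(s/√n) = 100 ± 2.131(8/√16) = (95.74, 104.26)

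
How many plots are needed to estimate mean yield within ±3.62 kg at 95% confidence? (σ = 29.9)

n = (z*σ/E)² = (1.96×29.9/3.62)² = 262.1 → n = 263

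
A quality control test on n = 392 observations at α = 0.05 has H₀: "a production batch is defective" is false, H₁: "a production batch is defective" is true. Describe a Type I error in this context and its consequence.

Type I error: rejecting H₀ when it is true — concluding that a production batch is defective when in fact it is not. Consequence: scrapping a good batch — wasted material and cost for no reason.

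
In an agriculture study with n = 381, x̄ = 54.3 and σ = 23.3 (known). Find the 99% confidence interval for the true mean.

CI = x̄ ± z*(σ/√n) = 54.3 ± 2.576(23.3/√381) = 54.3 ± 3.07 = (51.23, 57.37)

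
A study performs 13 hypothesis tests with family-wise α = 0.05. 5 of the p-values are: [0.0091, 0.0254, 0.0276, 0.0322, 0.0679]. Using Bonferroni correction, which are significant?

Bonferroni α = 0.05/13 = 0.00385. None of the given p-values are significant.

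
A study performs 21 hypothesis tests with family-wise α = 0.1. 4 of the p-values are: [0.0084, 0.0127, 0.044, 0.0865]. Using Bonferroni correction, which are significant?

Bonferroni α = 0.1/21 = 0.00476. None of the given p-values are significant.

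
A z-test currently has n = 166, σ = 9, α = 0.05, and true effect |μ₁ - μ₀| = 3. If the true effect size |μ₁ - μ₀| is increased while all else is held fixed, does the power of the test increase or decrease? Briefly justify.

Power increases: a larger true effect increases the non-centrality λ = |μ₁ - μ₀|/(σ/√n).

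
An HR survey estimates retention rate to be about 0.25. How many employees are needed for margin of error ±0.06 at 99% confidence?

n = z²p(1-p)/E² = 2.576²×0.25×0.75/0.06² = 345.6 → n = 346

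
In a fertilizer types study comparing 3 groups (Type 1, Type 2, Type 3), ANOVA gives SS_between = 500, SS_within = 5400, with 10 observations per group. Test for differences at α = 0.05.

df_between = 2, df_within = 27. F = MS_between/MS_within = 250.0/200.0 = 1.25. F_crit ≈ 3.354. Fail to reject H₀.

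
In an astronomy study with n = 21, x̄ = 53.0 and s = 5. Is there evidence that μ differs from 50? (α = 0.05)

t = (x̄ - μ₀)/(s/√n) = (53.0 - 50)/(5/√21) = 2.75. df = 20, critical t = ±2.086. Reject H₀.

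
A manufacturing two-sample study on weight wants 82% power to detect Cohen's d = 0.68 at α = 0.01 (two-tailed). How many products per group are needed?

z_{α/2} = 2.576, z_β = Φ⁻¹(0.82) = 0.915. For medium effect (d = 0.68): n per group = 2(z_{α/2} + z_β)²/d² = 2(2.576 + 0.915)²/0.68² = 52.7 → 53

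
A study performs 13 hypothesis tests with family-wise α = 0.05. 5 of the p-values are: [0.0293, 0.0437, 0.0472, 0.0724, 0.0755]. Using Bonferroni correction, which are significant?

Bonferroni α = 0.05/13 = 0.00385. None of the given p-values are significant.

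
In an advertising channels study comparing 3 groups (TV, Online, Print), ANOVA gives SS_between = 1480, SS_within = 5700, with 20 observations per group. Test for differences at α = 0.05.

df_between = 2, df_within = 57. F = MS_between/MS_within = 740.0/100.0 = 7.4. F_crit ≈ 3.159. Reject H₀. At least one mean differs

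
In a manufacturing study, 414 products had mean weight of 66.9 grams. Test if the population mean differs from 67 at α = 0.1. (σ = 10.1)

z = (x̄ - μ₀)/(σ/√n) = (66.9 - 67)/(10.1/√414) = -0.201. Critical value: ±1.645. Since |-0.201| ≤ 1.645, Fail to reject H₀.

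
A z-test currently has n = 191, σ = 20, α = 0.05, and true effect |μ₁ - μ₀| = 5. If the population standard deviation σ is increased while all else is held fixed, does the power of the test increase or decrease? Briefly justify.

Power decreases: a larger σ inflates the standard error σ/√n, pulling the sampling distribution under H₁ back toward the critical value.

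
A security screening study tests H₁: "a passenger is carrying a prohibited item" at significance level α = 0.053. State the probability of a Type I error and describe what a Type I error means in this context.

P(Type I error) = α = 0.053. A Type I error is rejecting H₀ when H₀ is actually true (false positive) — here, concluding that a passenger is carrying a prohibited item when in fact this is not the case. Consequence: detaining an innocent passenger — delay and inconvenience.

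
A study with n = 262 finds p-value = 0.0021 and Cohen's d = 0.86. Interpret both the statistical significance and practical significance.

Statistically significant (p = 0.0021 < 0.05). Cohen's d = 0.86 indicates a large effect size. Both statistical and practical significance should be considered.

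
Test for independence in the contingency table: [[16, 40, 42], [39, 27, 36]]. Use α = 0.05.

χ² = 12.527. df = 2, critical = 5.991. Reject H₀. Variables are dependent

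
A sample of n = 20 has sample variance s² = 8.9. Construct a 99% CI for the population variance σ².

df = 19. χ²_{0.005} = 38.582, χ²_{0.995} = 6.844. CI for σ² = ((n-1)s²/χ²_{α/2}, (n-1)s²/χ²_{1-α/2}) = (19·8.9/38.582, 19·8.9/6.844) = (4.38, 24.71)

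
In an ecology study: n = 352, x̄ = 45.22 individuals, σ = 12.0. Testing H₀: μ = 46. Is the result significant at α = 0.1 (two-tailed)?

z = (45.22 - 46)/(12.0/√352) = -1.22. Since |z| ≤ 1.645, not significant at α = 0.1.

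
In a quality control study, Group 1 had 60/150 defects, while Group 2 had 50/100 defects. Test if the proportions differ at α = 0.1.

p̂₁ = 0.4, p̂₂ = 0.5, pooled p̂ = 0.44. z = -1.56. Critical: ±1.645. Fail to reject H₀.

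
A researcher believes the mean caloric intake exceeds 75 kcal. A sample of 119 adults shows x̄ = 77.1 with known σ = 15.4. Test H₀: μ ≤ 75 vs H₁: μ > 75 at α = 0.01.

z = 1.488. Critical value: 2.33. Fail to reject H₀.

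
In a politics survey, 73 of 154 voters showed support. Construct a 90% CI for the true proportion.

p̂ = 0.474. CI = p̂ ± z*√(p̂(1-p̂)/n) = (0.408, 0.54)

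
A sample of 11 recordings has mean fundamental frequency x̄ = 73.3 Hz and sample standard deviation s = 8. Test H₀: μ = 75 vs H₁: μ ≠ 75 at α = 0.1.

t = (x̄ - μ₀)/(s/√n) = (73.3 - 75)/(8/√11) = -0.705. df = 10, critical t = ±1.812. Fail to reject H₀.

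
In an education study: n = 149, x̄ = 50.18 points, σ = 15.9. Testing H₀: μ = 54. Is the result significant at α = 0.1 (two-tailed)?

z = (50.18 - 54)/(15.9/√149) = -2.933. Since |z| > 1.645, significant at α = 0.1.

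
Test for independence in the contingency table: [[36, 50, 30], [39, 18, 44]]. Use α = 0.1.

χ² = 16.871. df = 2, critical = 4.605. Reject H₀. Variables are dependent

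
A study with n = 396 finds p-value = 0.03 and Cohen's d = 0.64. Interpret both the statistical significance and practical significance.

Statistically significant (p = 0.03 < 0.05). Cohen's d = 0.64 indicates a medium effect size. Both statistical and practical significance should be considered.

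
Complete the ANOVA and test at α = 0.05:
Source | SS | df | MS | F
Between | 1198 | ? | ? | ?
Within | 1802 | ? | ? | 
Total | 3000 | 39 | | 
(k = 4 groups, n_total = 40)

df_between = 3, df_within = 36. MS_between = 399.33, MS_within = 50.06. F = 7.978, F_crit ≈ 2.866. Reject H₀.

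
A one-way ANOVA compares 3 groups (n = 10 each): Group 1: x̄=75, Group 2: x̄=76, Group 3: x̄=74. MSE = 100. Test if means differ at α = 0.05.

Grand mean = 75.0. SS_between = 20.0, MS_between = 10.0. F = 0.1, F_crit ≈ 3.354. Fail to reject H₀.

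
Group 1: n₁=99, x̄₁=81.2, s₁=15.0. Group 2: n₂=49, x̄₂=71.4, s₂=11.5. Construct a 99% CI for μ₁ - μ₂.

Difference = 9.8. SE = √(15.0²/99 + 11.5²/49) = 2.23. CI = (4.06, 15.54)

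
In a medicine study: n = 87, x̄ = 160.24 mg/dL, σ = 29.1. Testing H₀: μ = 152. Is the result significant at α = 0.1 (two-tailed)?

z = (160.24 - 152)/(29.1/√87) = 2.641. Since |z| > 1.645, significant at α = 0.1.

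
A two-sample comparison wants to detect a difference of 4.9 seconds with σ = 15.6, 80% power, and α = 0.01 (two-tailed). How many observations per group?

n per group = 2(z_α/2 + z_β)²σ²/d² = 2×(2.576 + 0.84)²×15.6²/4.9² = 236.5 → n = 237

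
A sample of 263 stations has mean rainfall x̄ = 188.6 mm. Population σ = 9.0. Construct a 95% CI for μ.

CI = x̄ ± z*(σ/√n) = 188.6 ± 1.96(9.0/√263) = 188.6 ± 1.09 = (187.51, 189.69)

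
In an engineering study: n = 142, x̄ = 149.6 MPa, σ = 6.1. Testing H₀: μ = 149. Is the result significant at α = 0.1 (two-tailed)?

z = (149.6 - 149)/(6.1/√142) = 1.172. Since |z| ≤ 1.645, not significant at α = 0.1.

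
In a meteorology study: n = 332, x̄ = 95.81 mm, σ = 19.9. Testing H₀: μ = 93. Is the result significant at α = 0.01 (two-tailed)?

z = (95.81 - 93)/(19.9/√332) = 2.573. Since |z| ≤ 2.576, not significant at α = 0.01.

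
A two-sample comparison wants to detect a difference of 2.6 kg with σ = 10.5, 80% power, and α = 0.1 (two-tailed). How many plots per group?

n per group = 2(z_α/2 + z_β)²σ²/d² = 2×(1.645 + 0.84)²×10.5²/2.6² = 201.4 → n = 202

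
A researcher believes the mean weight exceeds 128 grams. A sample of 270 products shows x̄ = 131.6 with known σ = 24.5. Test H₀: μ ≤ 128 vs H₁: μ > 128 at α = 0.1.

z = 2.414. Critical value: 1.28. Reject H₀.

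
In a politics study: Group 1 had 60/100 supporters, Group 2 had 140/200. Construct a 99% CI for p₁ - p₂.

p̂₁ = 0.6, p̂₂ = 0.7. Difference = -0.1. CI = (-0.251, 0.051)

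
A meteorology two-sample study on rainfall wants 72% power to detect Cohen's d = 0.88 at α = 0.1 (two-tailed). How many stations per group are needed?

z_{α/2} = 1.645, z_β = Φ⁻¹(0.72) = 0.583. For large effect (d = 0.88): n per group = 2(z_{α/2} + z_β)²/d² = 2(1.645 + 0.583)²/0.88² = 12.8 → 13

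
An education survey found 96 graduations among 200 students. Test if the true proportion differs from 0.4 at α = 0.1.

p̂ = 0.48, p₀ = 0.4. z = (p̂ - p₀)/√(p₀(1-p₀)/n) = 2.309. Critical: ±1.645. Reject H₀.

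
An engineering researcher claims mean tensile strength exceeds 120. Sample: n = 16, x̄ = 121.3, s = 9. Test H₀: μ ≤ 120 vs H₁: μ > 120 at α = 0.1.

t = (121.3 - 120)/(9/√16) = 0.578, df = 15. Critical t = 1.341. Fail to reject H₀.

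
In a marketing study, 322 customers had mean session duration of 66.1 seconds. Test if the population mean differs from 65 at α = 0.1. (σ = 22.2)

z = (x̄ - μ₀)/(σ/√n) = (66.1 - 65)/(22.2/√322) = 0.889. Critical value: ±1.645. Since |0.889| ≤ 1.645, Fail to reject H₀.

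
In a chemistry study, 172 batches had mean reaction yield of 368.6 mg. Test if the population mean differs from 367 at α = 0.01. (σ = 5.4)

z = (x̄ - μ₀)/(σ/√n) = (368.6 - 367)/(5.4/√172) = 3.886. Critical value: ±2.576. Since |3.886| > 2.576, Reject H₀.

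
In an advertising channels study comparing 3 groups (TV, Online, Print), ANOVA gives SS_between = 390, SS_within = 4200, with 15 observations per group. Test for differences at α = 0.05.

df_between = 2, df_within = 42. F = MS_between/MS_within = 195.0/100.0 = 1.95. F_crit ≈ 3.22. Fail to reject H₀.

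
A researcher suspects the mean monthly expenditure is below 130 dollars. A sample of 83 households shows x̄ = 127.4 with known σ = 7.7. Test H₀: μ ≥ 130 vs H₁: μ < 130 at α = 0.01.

z = -3.076. Critical value: -2.33. Reject H₀.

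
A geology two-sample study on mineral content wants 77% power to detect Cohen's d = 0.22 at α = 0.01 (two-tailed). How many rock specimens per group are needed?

z_{α/2} = 2.576, z_β = Φ⁻¹(0.77) = 0.739. For small effect (d = 0.22): n per group = 2(z_{α/2} + z_β)²/d² = 2(2.576 + 0.739)²/0.22² = 454.1 → 455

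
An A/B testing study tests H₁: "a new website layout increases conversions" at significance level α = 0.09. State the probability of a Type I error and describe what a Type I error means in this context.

P(Type I error) = α = 0.09. A Type I error is rejecting H₀ when H₀ is actually true (false positive) — here, concluding that a new website layout increases conversions when in fact this is not the case. Consequence: rolling out a layout that doesn't actually help — wasted engineering effort.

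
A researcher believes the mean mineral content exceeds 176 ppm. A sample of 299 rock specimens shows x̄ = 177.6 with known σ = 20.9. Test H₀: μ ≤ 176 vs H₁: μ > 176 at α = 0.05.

z = 1.324. Critical value: 1.645. Fail to reject H₀.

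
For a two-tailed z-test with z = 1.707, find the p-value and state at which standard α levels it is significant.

p = 2·P(Z > |1.707|) = 2·(1 - Φ(1.707)) ≈ 0.0878. Significant at α = 0.1.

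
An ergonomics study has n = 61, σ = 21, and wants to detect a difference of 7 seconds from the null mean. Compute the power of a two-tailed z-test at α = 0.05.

SE = σ/√n = 21/√61 = 2.689. Non-centrality λ = d/SE = 7/2.689 = 2.603. Power ≈ Φ(λ - z_{α/2}) = Φ(2.603 - 1.96) = Φ(0.643) = 0.74.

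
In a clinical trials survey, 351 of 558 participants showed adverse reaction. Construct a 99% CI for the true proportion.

p̂ = 0.629. CI = p̂ ± z*√(p̂(1-p̂)/n) = (0.576, 0.682)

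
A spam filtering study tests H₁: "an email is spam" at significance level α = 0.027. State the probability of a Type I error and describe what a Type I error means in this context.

P(Type I error) = α = 0.027. A Type I error is rejecting H₀ when H₀ is actually true (false positive) — here, concluding that an email is spam when in fact this is not the case. Consequence: a legitimate email is sent to the spam folder and the user misses it.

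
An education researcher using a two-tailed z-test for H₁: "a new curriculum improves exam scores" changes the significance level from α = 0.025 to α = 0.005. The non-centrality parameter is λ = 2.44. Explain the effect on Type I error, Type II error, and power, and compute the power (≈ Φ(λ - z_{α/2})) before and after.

Decreasing α from 0.025 to 0.005:
• Type I error rate decreases (α is the Type I rate by definition).
• Critical value moves from z_{α/2} = 2.241 to 2.807, so power = Φ(λ - z_{α/2}) goes from Φ(2.44 - 2.241) = 0.579 to Φ(2.44 - 2.807) = 0.357.
• Type II error rate β = 1 - power therefore increases (0.421 → 0.643).
Appropriate when false positives are costly — here, adopting a curriculum that gives no real benefit — disruption for nothing.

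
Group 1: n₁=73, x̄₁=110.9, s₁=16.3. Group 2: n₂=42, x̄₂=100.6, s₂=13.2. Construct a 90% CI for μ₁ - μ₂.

Difference = 10.3. SE = √(16.3²/73 + 13.2²/42) = 2.791. CI = (5.71, 14.89)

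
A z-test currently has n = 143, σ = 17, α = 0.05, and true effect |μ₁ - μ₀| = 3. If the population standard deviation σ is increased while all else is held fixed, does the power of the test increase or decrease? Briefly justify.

Power decreases: a larger σ inflates the standard error σ/√n, pulling the sampling distribution under H₁ back toward the critical value.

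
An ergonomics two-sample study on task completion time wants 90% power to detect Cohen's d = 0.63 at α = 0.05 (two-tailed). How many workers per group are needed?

z_{α/2} = 1.96, z_β = Φ⁻¹(0.9) = 1.282. For medium effect (d = 0.63): n per group = 2(z_{α/2} + z_β)²/d² = 2(1.96 + 1.282)²/0.63² = 53.0 → 53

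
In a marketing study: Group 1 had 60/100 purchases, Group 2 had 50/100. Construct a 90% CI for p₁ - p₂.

p̂₁ = 0.6, p̂₂ = 0.5. Difference = 0.1. CI = (-0.015, 0.215)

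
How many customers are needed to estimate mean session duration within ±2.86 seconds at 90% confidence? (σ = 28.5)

n = (z*σ/E)² = (1.645×28.5/2.86)² = 268.7 → n = 269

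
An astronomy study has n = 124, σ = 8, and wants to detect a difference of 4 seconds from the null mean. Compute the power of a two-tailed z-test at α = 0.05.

SE = σ/√n = 8/√124 = 0.718. Non-centrality λ = d/SE = 4/0.718 = 5.568. Power ≈ Φ(λ - z_{α/2}) = Φ(5.568 - 1.96) = Φ(3.608) = 1.0.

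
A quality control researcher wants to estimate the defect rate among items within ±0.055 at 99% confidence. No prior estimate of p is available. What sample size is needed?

Conservative approach: use p = 0.5 (maximizes p(1-p) = 0.25). n = z²(0.25)/E² = 2.576²×0.25/0.055² = 548.4 → n = 549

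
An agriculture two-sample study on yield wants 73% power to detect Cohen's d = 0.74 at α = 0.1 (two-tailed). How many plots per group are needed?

z_{α/2} = 1.645, z_β = Φ⁻¹(0.73) = 0.613. For medium effect (d = 0.74): n per group = 2(z_{α/2} + z_β)²/d² = 2(1.645 + 0.613)²/0.74² = 18.6 → 19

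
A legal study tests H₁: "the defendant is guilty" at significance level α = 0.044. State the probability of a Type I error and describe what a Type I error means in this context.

P(Type I error) = α = 0.044. A Type I error is rejecting H₀ when H₀ is actually true (false positive) — here, concluding that the defendant is guilty when in fact this is not the case. Consequence: convicting an innocent person.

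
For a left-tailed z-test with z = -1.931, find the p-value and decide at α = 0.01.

p = P(Z < -1.931) = Φ(-1.931) ≈ 0.0267. Since p ≥ 0.01, fail to reject H₀ (not significant) at α = 0.01.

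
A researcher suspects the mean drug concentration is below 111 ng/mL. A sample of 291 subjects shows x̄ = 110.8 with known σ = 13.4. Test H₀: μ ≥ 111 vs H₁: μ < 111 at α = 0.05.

z = -0.255. Critical value: -1.645. Fail to reject H₀.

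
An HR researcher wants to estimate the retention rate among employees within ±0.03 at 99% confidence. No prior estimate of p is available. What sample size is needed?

Conservative approach: use p = 0.5 (maximizes p(1-p) = 0.25). n = z²(0.25)/E² = 2.576²×0.25/0.03² = 1843.3 → n = 1844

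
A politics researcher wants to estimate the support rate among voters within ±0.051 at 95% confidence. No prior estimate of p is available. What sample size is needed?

Conservative approach: use p = 0.5 (maximizes p(1-p) = 0.25). n = z²(0.25)/E² = 1.96²×0.25/0.051² = 369.2 → n = 370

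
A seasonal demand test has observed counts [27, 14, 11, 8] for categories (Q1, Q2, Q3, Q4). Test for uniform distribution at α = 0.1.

Expected = 15 each. χ² = Σ(O-E)²/E = 14.0. df = 3, critical value = 6.251. Reject H₀.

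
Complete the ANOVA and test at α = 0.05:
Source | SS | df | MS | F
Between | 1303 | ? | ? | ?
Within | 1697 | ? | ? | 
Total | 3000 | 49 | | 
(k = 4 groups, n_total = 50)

df_between = 3, df_within = 46. MS_between = 434.33, MS_within = 36.89. F = 11.773, F_crit ≈ 2.807. Reject H₀.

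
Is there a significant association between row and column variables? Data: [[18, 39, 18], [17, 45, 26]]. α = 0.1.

χ² = 0.88. df = 2, critical = 4.605. Fail to reject H₀. No evidence of dependence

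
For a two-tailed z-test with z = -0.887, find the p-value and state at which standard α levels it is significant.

p = 2·P(Z > |-0.887|) = 2·(1 - Φ(0.887)) ≈ 0.3751. Not significant at any standard level.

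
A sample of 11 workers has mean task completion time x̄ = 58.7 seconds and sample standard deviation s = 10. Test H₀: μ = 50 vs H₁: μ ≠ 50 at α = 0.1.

t = (x̄ - μ₀)/(s/√n) = (58.7 - 50)/(10/√11) = 2.885. df = 10, critical t = ±1.812. Reject H₀.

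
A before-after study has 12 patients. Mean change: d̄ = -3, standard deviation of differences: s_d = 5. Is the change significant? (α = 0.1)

t = d̄/(s_d/√n) = -3/(5/√12) = -2.078. df = 11, critical t = ±1.796. Reject H₀.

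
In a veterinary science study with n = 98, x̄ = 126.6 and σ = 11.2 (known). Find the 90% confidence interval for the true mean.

CI = x̄ ± z*(σ/√n) = 126.6 ± 1.645(11.2/√98) = 126.6 ± 1.86 = (124.74, 128.46)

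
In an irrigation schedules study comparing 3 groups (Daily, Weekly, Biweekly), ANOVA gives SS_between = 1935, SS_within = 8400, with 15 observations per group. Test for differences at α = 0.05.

df_between = 2, df_within = 42. F = MS_between/MS_within = 967.5/200.0 = 4.838. F_crit ≈ 3.22. Reject H₀. At least one mean differs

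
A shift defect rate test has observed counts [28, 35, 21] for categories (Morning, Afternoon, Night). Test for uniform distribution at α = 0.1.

Expected = 28 each. χ² = Σ(O-E)²/E = 3.5. df = 2, critical value = 4.605. Fail to reject H₀.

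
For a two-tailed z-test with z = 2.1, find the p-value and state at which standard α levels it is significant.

p = 2·P(Z > |2.1|) = 2·(1 - Φ(2.1)) ≈ 0.0357. Significant at α = 0.1; Significant at α = 0.05.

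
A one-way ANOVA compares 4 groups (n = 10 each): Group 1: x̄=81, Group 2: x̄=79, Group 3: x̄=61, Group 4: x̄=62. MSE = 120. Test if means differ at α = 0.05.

Grand mean = 70.75. SS_between = 3447.5, MS_between = 1149.17. F = 9.576, F_crit ≈ 2.866. Reject H₀.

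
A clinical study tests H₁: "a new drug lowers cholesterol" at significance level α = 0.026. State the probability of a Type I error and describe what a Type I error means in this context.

P(Type I error) = α = 0.026. A Type I error is rejecting H₀ when H₀ is actually true (false positive) — here, concluding that a new drug lowers cholesterol when in fact this is not the case. Consequence: approving an ineffective drug — patients take a useless medication and may skip effective alternatives.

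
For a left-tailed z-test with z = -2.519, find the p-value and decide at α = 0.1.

p = P(Z < -2.519) = Φ(-2.519) ≈ 0.0059. Since p < 0.1, reject H₀ (significant) at α = 0.1.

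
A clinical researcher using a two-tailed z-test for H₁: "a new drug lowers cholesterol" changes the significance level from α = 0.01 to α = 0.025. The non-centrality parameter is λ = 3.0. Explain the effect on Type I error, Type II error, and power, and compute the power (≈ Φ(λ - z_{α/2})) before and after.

Increasing α from 0.01 to 0.025:
• Type I error rate increases (α is the Type I rate by definition).
• Critical value moves from z_{α/2} = 2.576 to 2.241, so power = Φ(λ - z_{α/2}) goes from Φ(3.0 - 2.576) = 0.664 to Φ(3.0 - 2.241) = 0.776.
• Type II error rate β = 1 - power therefore decreases (0.336 → 0.224).
Appropriate when false negatives are costly — here, shelving an effective drug — patients miss out on a treatment that would have helped.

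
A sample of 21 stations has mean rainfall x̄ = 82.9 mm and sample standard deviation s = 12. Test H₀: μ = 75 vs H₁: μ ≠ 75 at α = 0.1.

t = (x̄ - μ₀)/(s/√n) = (82.9 - 75)/(12/√21) = 3.017. df = 20, critical t = ±1.725. Reject H₀.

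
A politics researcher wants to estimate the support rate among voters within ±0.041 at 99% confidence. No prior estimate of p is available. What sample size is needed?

Conservative approach: use p = 0.5 (maximizes p(1-p) = 0.25). n = z²(0.25)/E² = 2.576²×0.25/0.041² = 986.9 → n = 987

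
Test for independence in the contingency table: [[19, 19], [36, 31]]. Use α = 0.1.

χ² = 0.135. df = 1, critical = 2.706. Fail to reject H₀. No evidence of dependence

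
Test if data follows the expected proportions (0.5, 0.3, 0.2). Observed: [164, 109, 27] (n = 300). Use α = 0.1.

Expected: [150.0, 90.0, 60.0]. χ² = 23.468. df = 2, critical = 4.605. Reject H₀.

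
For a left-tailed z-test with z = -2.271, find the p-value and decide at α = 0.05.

p = P(Z < -2.271) = Φ(-2.271) ≈ 0.0116. Since p < 0.05, reject H₀ (significant) at α = 0.05.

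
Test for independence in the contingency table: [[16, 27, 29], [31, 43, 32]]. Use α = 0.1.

χ² = 2.177. df = 2, critical = 4.605. Fail to reject H₀. No evidence of dependence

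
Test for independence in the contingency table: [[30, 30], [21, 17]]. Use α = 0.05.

χ² = 0.258. df = 1, critical = 3.841. Fail to reject H₀. No evidence of dependence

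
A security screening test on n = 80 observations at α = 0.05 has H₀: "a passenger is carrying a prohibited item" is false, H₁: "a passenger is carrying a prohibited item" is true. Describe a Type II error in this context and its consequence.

Type II error: failing to reject H₀ when it is false — concluding that a passenger is carrying a prohibited item is not supported when in fact it is. Consequence: letting a prohibited item through — security breach.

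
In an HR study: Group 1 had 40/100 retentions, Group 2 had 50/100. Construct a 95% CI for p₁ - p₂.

p̂₁ = 0.4, p̂₂ = 0.5. Difference = -0.1. CI = (-0.237, 0.037)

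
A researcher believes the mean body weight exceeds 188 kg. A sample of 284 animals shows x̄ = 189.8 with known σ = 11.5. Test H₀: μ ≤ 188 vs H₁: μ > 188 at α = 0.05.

z = 2.638. Critical value: 1.645. Reject H₀.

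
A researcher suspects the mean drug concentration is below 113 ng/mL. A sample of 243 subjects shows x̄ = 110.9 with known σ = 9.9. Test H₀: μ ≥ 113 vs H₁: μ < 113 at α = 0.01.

z = -3.307. Critical value: -2.33. Reject H₀.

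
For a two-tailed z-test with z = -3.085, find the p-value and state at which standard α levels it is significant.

p = 2·P(Z > |-3.085|) = 2·(1 - Φ(3.085)) ≈ 0.002. Significant at α = 0.1; Significant at α = 0.05; Significant at α = 0.01.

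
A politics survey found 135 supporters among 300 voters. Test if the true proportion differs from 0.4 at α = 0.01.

p̂ = 0.45, p₀ = 0.4. z = (p̂ - p₀)/√(p₀(1-p₀)/n) = 1.768. Critical: ±2.576. Fail to reject H₀.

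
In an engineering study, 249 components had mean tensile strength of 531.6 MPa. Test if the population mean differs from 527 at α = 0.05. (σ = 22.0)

z = (x̄ - μ₀)/(σ/√n) = (531.6 - 527)/(22.0/√249) = 3.299. Critical value: ±1.96. Since |3.299| > 1.96, Reject H₀.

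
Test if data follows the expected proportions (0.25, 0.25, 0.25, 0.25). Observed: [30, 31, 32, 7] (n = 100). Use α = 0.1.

Expected: [25.0, 25.0, 25.0, 25.0]. χ² = 17.36. df = 3, critical = 6.251. Reject H₀.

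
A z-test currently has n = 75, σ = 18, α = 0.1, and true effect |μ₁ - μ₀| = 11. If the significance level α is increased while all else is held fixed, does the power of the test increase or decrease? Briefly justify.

Power increases: a larger α lowers the critical value, so more of the H₁ sampling distribution falls in the rejection region.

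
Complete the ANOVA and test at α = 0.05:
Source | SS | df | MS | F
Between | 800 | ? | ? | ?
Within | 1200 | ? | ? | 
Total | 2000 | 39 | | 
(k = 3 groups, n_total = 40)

df_between = 2, df_within = 37. MS_between = 400.0, MS_within = 32.43. F = 12.333, F_crit ≈ 3.252. Reject H₀.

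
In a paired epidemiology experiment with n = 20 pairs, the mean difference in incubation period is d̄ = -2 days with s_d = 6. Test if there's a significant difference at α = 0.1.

t = d̄/(s_d/√n) = -2/(6/√20) = -1.491. df = 19, critical t = ±1.729. Fail to reject H₀.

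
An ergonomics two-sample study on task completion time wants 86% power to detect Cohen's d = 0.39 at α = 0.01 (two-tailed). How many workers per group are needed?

z_{α/2} = 2.576, z_β = Φ⁻¹(0.86) = 1.08. For small effect (d = 0.39): n per group = 2(z_{α/2} + z_β)²/d² = 2(2.576 + 1.08)²/0.39² = 175.8 → 176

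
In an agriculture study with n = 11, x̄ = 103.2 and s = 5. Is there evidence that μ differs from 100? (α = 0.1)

t = (x̄ - μ₀)/(s/√n) = (103.2 - 100)/(5/√11) = 2.123. df = 10, critical t = ±1.812. Reject H₀.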